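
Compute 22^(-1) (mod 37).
22^(-1) ≡ 32 (mod 37). Verification: 22 × 32 = 704 ≡ 1 (mod 37)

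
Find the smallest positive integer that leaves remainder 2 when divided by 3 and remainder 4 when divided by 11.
M = 3 × 11 = 33. M₁ = 11, y₁ ≡ 2 (mod 3). M₂ = 3, y₂ ≡ 4 (mod 11). k = 2×11×2 + 4×3×4 ≡ 26 (mod 33). The smallest positive such number is 26.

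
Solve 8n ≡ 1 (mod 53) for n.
8^(-1) ≡ 20 (mod 53). Verification: 8 × 20 = 160 ≡ 1 (mod 53)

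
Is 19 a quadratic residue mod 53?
By Euler's criterion: 19^{26} ≡ 52 (mod 53). Since this equals -1 (≡ 52), 19 is not a QR.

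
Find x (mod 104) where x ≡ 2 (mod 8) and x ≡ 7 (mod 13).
M = 8 × 13 = 104. M₁ = 13, y₁ ≡ 5 (mod 8). M₂ = 8, y₂ ≡ 5 (mod 13). x = 2×13×5 + 7×8×5 ≡ 98 (mod 104)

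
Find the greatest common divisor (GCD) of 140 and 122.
2

Using the Euclidean algorithm:
140 = 1 × 122 + 18
122 = 6 × 18 + 14
18 = 1 × 14 + 4
14 = 3 × 4 + 2
4 = 2 × 2 + 0

GCD(140, 122) = 2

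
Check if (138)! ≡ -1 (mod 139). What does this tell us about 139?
(138)! mod 139 = 138. Since this equals -1 (mod 139), Wilson confirms 139 is prime.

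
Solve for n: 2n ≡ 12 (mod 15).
6

Since gcd(2, 15) = 1 divides 12, a solution exists.
Multiply both sides by the inverse of 2 mod 15:
  2^(-1) mod 15 = 8
  x ≡ 8 × 12 ≡ 96 ≡ 6 (mod 15)
Verification: 2 × 6 = 12 = 0 × 15 + 12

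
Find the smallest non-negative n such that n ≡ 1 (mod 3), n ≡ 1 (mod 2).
1

Using the Chinese Remainder Theorem:
M = product of moduli = 6
For equation 1: M_1 = 2, 2 ≡ 2 (mod 3), inverse of 2 mod 3 is 2 (check: 2 × 2 = 4 ≡ 1 (mod 3))
For equation 2: M_2 = 3, 3 ≡ 1 (mod 2), inverse of 3 mod 2 is 1 (check: 1 × 1 = 1 ≡ 1 (mod 2))
Combine: n ≡ Σ r_i×M_i×(M_i⁻¹ mod m_i) = 1×2×2 + 1×3×1 = 4 + 3 = 7
7 mod 6 = 1
n ≡ 1 (mod 6)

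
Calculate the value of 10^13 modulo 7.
Using Fermat: 10^{6} ≡ 1 (mod 7). 13 ≡ 1 (mod 6). So 10^{13} ≡ 10^{1} ≡ 3 (mod 7)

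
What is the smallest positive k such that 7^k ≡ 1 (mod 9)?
Powers of 7 mod 9: 7^1≡7, 7^2≡4, 7^3≡1. Order = 3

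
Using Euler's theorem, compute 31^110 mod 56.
By Euler: 31^{24} ≡ 1 (mod 56) since gcd(31, 56) = 1. 110 = 4×24 + 14. So 31^{110} ≡ 31^{14} ≡ 9 (mod 56)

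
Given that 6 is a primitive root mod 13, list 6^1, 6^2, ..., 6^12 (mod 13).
g^1, g^2, ..., g^{12} mod 13: {6, 10, 8, 9, 2, 12, 7, 3, 5, 4, 11, 1}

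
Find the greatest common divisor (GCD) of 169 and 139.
1

Using the Euclidean algorithm:
169 = 1 × 139 + 30
139 = 4 × 30 + 19
30 = 1 × 19 + 11
19 = 1 × 11 + 8
11 = 1 × 8 + 3
8 = 2 × 3 + 2
3 = 1 × 2 + 1
2 = 2 × 1 + 0

GCD(169, 139) = 1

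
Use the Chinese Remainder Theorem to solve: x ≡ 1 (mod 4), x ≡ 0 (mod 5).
M = 4 × 5 = 20. M₁ = 5, y₁ ≡ 1 (mod 4). M₂ = 4, y₂ ≡ 4 (mod 5). x = 1×5×1 + 0×4×4 ≡ 5 (mod 20)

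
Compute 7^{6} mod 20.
9

Using successive squaring:
Binary expansion of 6: 110
Powers of 7 mod 20 (each is the square of the previous):
  7^1 ≡ 7 (mod 20)
  7^2 ≡ 7² = 49 ≡ 9 (mod 20)
  7^4 ≡ 9² = 81 ≡ 1 (mod 20)
6 = 4 + 2, so 7^6 = 7^4 × 7^2 ≡ 1 × 9 (mod 20)
Multiplying step by step:
  1 × 9 = 9 ≡ 9 (mod 20)
Result: 7^6 ≡ 9 (mod 20)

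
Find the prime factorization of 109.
109

Divide by primes starting from smallest:
109 ÷ 109 = 1

109 = 109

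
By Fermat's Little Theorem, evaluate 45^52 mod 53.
By Fermat's Little Theorem, 45^{52} ≡ 1 (mod 53) since 53 is prime and gcd(45, 53) = 1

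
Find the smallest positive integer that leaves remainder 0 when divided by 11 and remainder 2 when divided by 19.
M = 11 × 19 = 209. M₁ = 19, y₁ ≡ 7 (mod 11). M₂ = 11, y₂ ≡ 7 (mod 19). t = 0×19×7 + 2×11×7 ≡ 154 (mod 209). The smallest positive such number is 154.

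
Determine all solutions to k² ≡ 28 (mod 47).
The square roots of 28 mod 47 are 34 and 13. Verify: 34² = 1156 ≡ 28 (mod 47)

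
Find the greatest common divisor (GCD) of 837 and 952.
1

Using the Euclidean algorithm:
837 = 0 × 952 + 837
952 = 1 × 837 + 115
837 = 7 × 115 + 32
115 = 3 × 32 + 19
32 = 1 × 19 + 13
19 = 1 × 13 + 6
13 = 2 × 6 + 1
6 = 6 × 1 + 0

GCD(837, 952) = 1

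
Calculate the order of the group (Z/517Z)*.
460

Prime factorization: 517 = 11 × 47
Using the formula φ(n) = n × Π(1 - 1/p) for each prime factor p:
φ(517) = 517 × (1 - 1/11) × (1 - 1/47)
φ(517) = 460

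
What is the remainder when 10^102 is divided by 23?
Using Fermat: 10^{22} ≡ 1 (mod 23). 102 ≡ 14 (mod 22). So 10^{102} ≡ 10^{14} ≡ 12 (mod 23)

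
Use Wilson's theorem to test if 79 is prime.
(78)! mod 79 = 78. Since 78 ≡ -1 (mod 79), 79 is prime.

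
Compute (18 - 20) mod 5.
3

(18 - 20) = -2
-2 mod 5 = 3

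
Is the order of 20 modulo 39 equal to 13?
No, the actual order is 12, not 13.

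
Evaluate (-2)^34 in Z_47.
Using repeated squaring. (-2) ≡ 45 (mod 47). 34 = 32 + 2 (binary 100010). Repeated squaring mod 47: 45^1 ≡ 45; 45^2 ≡ 45² = 2025 ≡ 4; 45^4 ≡ 4² = 16 ≡ 16; 45^8 ≡ 16² = 256 ≡ 21; 45^16 ≡ 21² = 441 ≡ 18; 45^32 ≡ 18² = 324 ≡ 42. Multiply: (-2)^34 ≡ 45^32 × 45^2 ≡ 42 × 4 (mod 47): 42 × 4 = 168 ≡ 27. So (-2)^34 ≡ 27 (mod 47).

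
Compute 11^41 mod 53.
Using repeated squaring. 41 = 32 + 8 + 1 (binary 101001). Repeated squaring mod 53: 11^1 ≡ 11; 11^2 ≡ 11² = 121 ≡ 15; 11^4 ≡ 15² = 225 ≡ 13; 11^8 ≡ 13² = 169 ≡ 10; 11^16 ≡ 10² = 100 ≡ 47; 11^32 ≡ 47² = 2209 ≡ 36. Multiply: 11^41 = 11^32 × 11^8 × 11^1 ≡ 36 × 10 × 11 (mod 53): 36 × 10 = 360 ≡ 42; 42 × 11 = 462 ≡ 38. So 11^41 ≡ 38 (mod 53).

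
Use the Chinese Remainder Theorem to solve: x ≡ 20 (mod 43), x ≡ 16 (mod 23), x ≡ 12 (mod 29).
23154

Using the Chinese Remainder Theorem:
M = product of moduli = 28681
For equation 1: M_1 = 667, 667 ≡ 22 (mod 43), inverse of 667 mod 43 is 2 (check: 22 × 2 = 44 ≡ 1 (mod 43))
For equation 2: M_2 = 1247, 1247 ≡ 5 (mod 23), inverse of 1247 mod 23 is 14 (check: 5 × 14 = 70 ≡ 1 (mod 23))
For equation 3: M_3 = 989, 989 ≡ 3 (mod 29), inverse of 989 mod 29 is 10 (check: 3 × 10 = 30 ≡ 1 (mod 29))
Combine: x ≡ Σ r_i×M_i×(M_i⁻¹ mod m_i) = 20×667×2 + 16×1247×14 + 12×989×10 = 26680 + 279328 + 118680 = 424688
424688 mod 28681 = 23154
x ≡ 23154 (mod 28681)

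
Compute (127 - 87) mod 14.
12

(127 - 87) = 40
40 mod 14 = 12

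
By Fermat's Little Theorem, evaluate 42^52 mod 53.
By Fermat's Little Theorem, 42^{52} ≡ 1 (mod 53) since 53 is prime and gcd(42, 53) = 1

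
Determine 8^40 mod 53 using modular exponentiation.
Using repeated squaring. 40 = 32 + 8 (binary 101000). Repeated squaring mod 53: 8^1 ≡ 8; 8^2 ≡ 8² = 64 ≡ 11; 8^4 ≡ 11² = 121 ≡ 15; 8^8 ≡ 15² = 225 ≡ 13; 8^16 ≡ 13² = 169 ≡ 10; 8^32 ≡ 10² = 100 ≡ 47. Multiply: 8^40 = 8^32 × 8^8 ≡ 47 × 13 (mod 53): 47 × 13 = 611 ≡ 28. So 8^40 ≡ 28 (mod 53).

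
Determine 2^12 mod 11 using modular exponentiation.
Using Fermat: 2^{10} ≡ 1 (mod 11). 12 ≡ 2 (mod 10). So 2^{12} ≡ 2^{2} ≡ 4 (mod 11)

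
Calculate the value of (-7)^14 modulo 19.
Using repeated squaring. (-7) ≡ 12 (mod 19). 14 = 8 + 4 + 2 (binary 1110). Repeated squaring mod 19: 12^1 ≡ 12; 12^2 ≡ 12² = 144 ≡ 11; 12^4 ≡ 11² = 121 ≡ 7; 12^8 ≡ 7² = 49 ≡ 11. Multiply: (-7)^14 ≡ 12^8 × 12^4 × 12^2 ≡ 11 × 7 × 11 (mod 19): 11 × 7 = 77 ≡ 1; 1 × 11 = 11 ≡ 11. So (-7)^14 ≡ 11 (mod 19).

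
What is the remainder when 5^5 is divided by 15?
5 = 4 + 1 (binary 101). Repeated squaring mod 15: 5^1 ≡ 5; 5^2 ≡ 5² = 25 ≡ 10; 5^4 ≡ 10² = 100 ≡ 10. Multiply: 5^5 = 5^4 × 5^1 ≡ 10 × 5 (mod 15): 10 × 5 = 50 ≡ 5. So 5^5 ≡ 5 (mod 15).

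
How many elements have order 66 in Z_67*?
Number of primitive roots mod 67 = φ(66) = 20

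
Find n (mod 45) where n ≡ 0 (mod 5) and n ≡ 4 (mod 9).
M = 5 × 9 = 45. M₁ = 9, y₁ ≡ 4 (mod 5). M₂ = 5, y₂ ≡ 2 (mod 9). n = 0×9×4 + 4×5×2 ≡ 40 (mod 45)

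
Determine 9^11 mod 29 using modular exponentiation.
Using repeated squaring. 11 = 8 + 2 + 1 (binary 1011). Repeated squaring mod 29: 9^1 ≡ 9; 9^2 ≡ 9² = 81 ≡ 23; 9^4 ≡ 23² = 529 ≡ 7; 9^8 ≡ 7² = 49 ≡ 20. Multiply: 9^11 = 9^8 × 9^2 × 9^1 ≡ 20 × 23 × 9 (mod 29): 20 × 23 = 460 ≡ 25; 25 × 9 = 225 ≡ 22. So 9^11 ≡ 22 (mod 29).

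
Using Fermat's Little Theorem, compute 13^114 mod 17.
By Fermat: 13^{16} ≡ 1 (mod 17). 114 = 7×16 + 2. So 13^{114} ≡ 13^{2} ≡ 16 (mod 17)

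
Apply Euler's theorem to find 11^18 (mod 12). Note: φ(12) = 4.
By Euler: 11^{4} ≡ 1 (mod 12) since gcd(11, 12) = 1. 18 = 4×4 + 2. So 11^{18} ≡ 11^{2} ≡ 1 (mod 12)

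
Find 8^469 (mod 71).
Using Fermat: 8^{70} ≡ 1 (mod 71). 469 ≡ 49 (mod 70). So 8^{469} ≡ 8^{49} ≡ 57 (mod 71)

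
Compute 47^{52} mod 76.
61

Using successive squaring:
Binary expansion of 52: 110100
Powers of 47 mod 76 (each is the square of the previous):
  47^1 ≡ 47 (mod 76)
  47^2 ≡ 47² = 2209 ≡ 5 (mod 76)
  47^4 ≡ 5² = 25 ≡ 25 (mod 76)
  47^8 ≡ 25² = 625 ≡ 17 (mod 76)
  47^16 ≡ 17² = 289 ≡ 61 (mod 76)
  47^32 ≡ 61² = 3721 ≡ 73 (mod 76)
52 = 32 + 16 + 4, so 47^52 = 47^32 × 47^16 × 47^4 ≡ 73 × 61 × 25 (mod 76)
Multiplying step by step:
  73 × 61 = 4453 ≡ 45 (mod 76)
  45 × 25 = 1125 ≡ 61 (mod 76)
Result: 47^52 ≡ 61 (mod 76)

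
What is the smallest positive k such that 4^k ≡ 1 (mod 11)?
Powers of 4 mod 11: 4^1≡4, 4^2≡5, 4^3≡9, 4^4≡3, 4^5≡1. Order = 5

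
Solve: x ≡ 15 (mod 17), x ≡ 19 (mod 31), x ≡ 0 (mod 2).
M = 17 × 31 × 2 = 1054. M₁ = 62, y₁ ≡ 14 (mod 17). M₂ = 34, y₂ ≡ 21 (mod 31). M₃ = 527, y₃ ≡ 1 (mod 2). x = 15×62×14 + 19×34×21 + 0×527×1 ≡ 236 (mod 1054)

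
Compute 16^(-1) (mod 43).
16^(-1) ≡ 35 (mod 43). Verification: 16 × 35 = 560 ≡ 1 (mod 43)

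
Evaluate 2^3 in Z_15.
3 = 2 + 1 (binary 11). Repeated squaring mod 15: 2^1 ≡ 2; 2^2 ≡ 2² = 4 ≡ 4. Multiply: 2^3 = 2^2 × 2^1 ≡ 4 × 2 (mod 15): 4 × 2 = 8 ≡ 8. So 2^3 ≡ 8 (mod 15).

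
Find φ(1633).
1540

Prime factorization: 1633 = 23 × 71
Using the formula φ(n) = n × Π(1 - 1/p) for each prime factor p:
φ(1633) = 1633 × (1 - 1/23) × (1 - 1/71)
φ(1633) = 1540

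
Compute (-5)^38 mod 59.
Using repeated squaring. (-5) ≡ 54 (mod 59). 38 = 32 + 4 + 2 (binary 100110). Repeated squaring mod 59: 54^1 ≡ 54; 54^2 ≡ 54² = 2916 ≡ 25; 54^4 ≡ 25² = 625 ≡ 35; 54^8 ≡ 35² = 1225 ≡ 45; 54^16 ≡ 45² = 2025 ≡ 19; 54^32 ≡ 19² = 361 ≡ 7. Multiply: (-5)^38 ≡ 54^32 × 54^4 × 54^2 ≡ 7 × 35 × 25 (mod 59): 7 × 35 = 245 ≡ 9; 9 × 25 = 225 ≡ 48. So (-5)^38 ≡ 48 (mod 59).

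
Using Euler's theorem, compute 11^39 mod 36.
By Euler: 11^{12} ≡ 1 (mod 36) since gcd(11, 36) = 1. 39 = 3×12 + 3. So 11^{39} ≡ 11^{3} ≡ 35 (mod 36)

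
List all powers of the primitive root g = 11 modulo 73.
g^1, g^2, ..., g^{72} mod 73: {11, 48, 17, 41, 13, 70, 40, 2, 22, 23, 34, 9, 26, 67, 7, 4, 44, 46, 68, 18, 52, 61, 14, 8, 15, 19, 63, 36, 31, 49, 28, 16, 30, 38, 53, 72, 62, 25, 56, 32, 60, 3, 33, 71, 51, 50, 39, 64, 47, 6, 66, 69, 29, 27, 5, 55, 21, 12, 59, 65, 58, 54, 10, 37, 42, 24, 45, 57, 43, 35, 20, 1}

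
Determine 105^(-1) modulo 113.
105^(-1) ≡ 14 (mod 113). Verification: 105 × 14 = 1470 ≡ 1 (mod 113)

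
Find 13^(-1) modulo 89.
48

Using Extended Euclidean Algorithm:
gcd(13, 89) = 1
Bezout coefficients: 13 × -41 + 89 × 6 = 1
So 13 × -41 ≡ 1 (mod 89)
The inverse is -41 mod 89 = 48
Verification: 13 × 48 = 624 = 7 × 89 + 1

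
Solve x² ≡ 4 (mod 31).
The square roots of 4 mod 31 are 2 and 29. Verify: 2² = 4 ≡ 4 (mod 31)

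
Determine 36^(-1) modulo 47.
36^(-1) ≡ 17 (mod 47). Verification: 36 × 17 = 612 ≡ 1 (mod 47)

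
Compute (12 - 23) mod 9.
7

(12 - 23) = -11
-11 mod 9 = 7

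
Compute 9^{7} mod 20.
9

Using successive squaring:
Binary expansion of 7: 111
Powers of 9 mod 20 (each is the square of the previous):
  9^1 ≡ 9 (mod 20)
  9^2 ≡ 9² = 81 ≡ 1 (mod 20)
  9^4 ≡ 1² = 1 ≡ 1 (mod 20)
7 = 4 + 2 + 1, so 9^7 = 9^4 × 9^2 × 9^1 ≡ 1 × 1 × 9 (mod 20)
Multiplying step by step:
  1 × 1 = 1 ≡ 1 (mod 20)
  1 × 9 = 9 ≡ 9 (mod 20)
Result: 9^7 ≡ 9 (mod 20)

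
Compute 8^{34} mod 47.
37

Using successive squaring:
Binary expansion of 34: 100010
Powers of 8 mod 47 (each is the square of the previous):
  8^1 ≡ 8 (mod 47)
  8^2 ≡ 8² = 64 ≡ 17 (mod 47)
  8^4 ≡ 17² = 289 ≡ 7 (mod 47)
  8^8 ≡ 7² = 49 ≡ 2 (mod 47)
  8^16 ≡ 2² = 4 ≡ 4 (mod 47)
  8^32 ≡ 4² = 16 ≡ 16 (mod 47)
34 = 32 + 2, so 8^34 = 8^32 × 8^2 ≡ 16 × 17 (mod 47)
Multiplying step by step:
  16 × 17 = 272 ≡ 37 (mod 47)
Result: 8^34 ≡ 37 (mod 47)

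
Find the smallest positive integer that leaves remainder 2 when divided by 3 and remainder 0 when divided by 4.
M = 3 × 4 = 12. M₁ = 4, y₁ ≡ 1 (mod 3). M₂ = 3, y₂ ≡ 3 (mod 4). m = 2×4×1 + 0×3×3 ≡ 8 (mod 12). The smallest positive such number is 8.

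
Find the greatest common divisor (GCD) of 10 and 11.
1

Using the Euclidean algorithm:
10 = 0 × 11 + 10
11 = 1 × 10 + 1
10 = 10 × 1 + 0

GCD(10, 11) = 1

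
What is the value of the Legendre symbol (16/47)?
(16/47) = 16^{23} mod 47 = 1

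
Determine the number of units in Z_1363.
1288

Prime factorization: 1363 = 29 × 47
Using the formula φ(n) = n × Π(1 - 1/p) for each prime factor p:
φ(1363) = 1363 × (1 - 1/29) × (1 - 1/47)
φ(1363) = 1288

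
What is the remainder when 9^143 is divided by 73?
Using Fermat: 9^{72} ≡ 1 (mod 73). 143 ≡ 71 (mod 72). So 9^{143} ≡ 9^{71} ≡ 65 (mod 73)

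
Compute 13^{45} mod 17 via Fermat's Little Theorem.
13

By Fermat's Little Theorem, a^(p-1) ≡ 1 (mod p) for prime p and gcd(a, p) = 1
Here p = 17, so 13^16 ≡ 1 (mod 17)
We can reduce the exponent: 45 mod 16 = 13
So 13^45 ≡ 13^13 (mod 17)
Computing: 13^13 mod 17 = 13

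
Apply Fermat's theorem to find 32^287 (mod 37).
By Fermat: 32^{36} ≡ 1 (mod 37). 287 = 7×36 + 35. So 32^{287} ≡ 32^{35} ≡ 22 (mod 37)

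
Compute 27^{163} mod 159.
147

Using successive squaring:
Binary expansion of 163: 10100011
Powers of 27 mod 159 (each is the square of the previous):
  27^1 ≡ 27 (mod 159)
  27^2 ≡ 27² = 729 ≡ 93 (mod 159)
  27^4 ≡ 93² = 8649 ≡ 63 (mod 159)
  27^8 ≡ 63² = 3969 ≡ 153 (mod 159)
  27^16 ≡ 153² = 23409 ≡ 36 (mod 159)
  27^32 ≡ 36² = 1296 ≡ 24 (mod 159)
  27^64 ≡ 24² = 576 ≡ 99 (mod 159)
  27^128 ≡ 99² = 9801 ≡ 102 (mod 159)
163 = 128 + 32 + 2 + 1, so 27^163 = 27^128 × 27^32 × 27^2 × 27^1 ≡ 102 × 24 × 93 × 27 (mod 159)
Multiplying step by step:
  102 × 24 = 2448 ≡ 63 (mod 159)
  63 × 93 = 5859 ≡ 135 (mod 159)
  135 × 27 = 3645 ≡ 147 (mod 159)
Result: 27^163 ≡ 147 (mod 159)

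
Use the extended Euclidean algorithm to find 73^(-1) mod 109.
Extended GCD: 73(3) + 109(-2) = 1. So 73^(-1) ≡ 3 ≡ 3 (mod 109). Verify: 73 × 3 = 219 ≡ 1 (mod 109)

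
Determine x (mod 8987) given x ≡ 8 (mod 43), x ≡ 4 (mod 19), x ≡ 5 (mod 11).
137

Using the Chinese Remainder Theorem:
M = product of moduli = 8987
For equation 1: M_1 = 209, 209 ≡ 37 (mod 43), inverse of 209 mod 43 is 7 (check: 37 × 7 = 259 ≡ 1 (mod 43))
For equation 2: M_2 = 473, 473 ≡ 17 (mod 19), inverse of 473 mod 19 is 9 (check: 17 × 9 = 153 ≡ 1 (mod 19))
For equation 3: M_3 = 817, 817 ≡ 3 (mod 11), inverse of 817 mod 11 is 4 (check: 3 × 4 = 12 ≡ 1 (mod 11))
Combine: x ≡ Σ r_i×M_i×(M_i⁻¹ mod m_i) = 8×209×7 + 4×473×9 + 5×817×4 = 11704 + 17028 + 16340 = 45072
45072 mod 8987 = 137
x ≡ 137 (mod 8987)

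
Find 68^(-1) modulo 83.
11

Using Extended Euclidean Algorithm:
gcd(68, 83) = 1
Bezout coefficients: 68 × 11 + 83 × -9 = 1
So 68 × 11 ≡ 1 (mod 83)
The inverse is 11 mod 83 = 11
Verification: 68 × 11 = 748 = 9 × 83 + 1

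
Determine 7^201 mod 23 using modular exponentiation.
Using Fermat: 7^{22} ≡ 1 (mod 23). 201 ≡ 3 (mod 22). So 7^{201} ≡ 7^{3} ≡ 21 (mod 23)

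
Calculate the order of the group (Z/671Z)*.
600

Prime factorization: 671 = 11 × 61
Using the formula φ(n) = n × Π(1 - 1/p) for each prime factor p:
φ(671) = 671 × (1 - 1/11) × (1 - 1/61)
φ(671) = 600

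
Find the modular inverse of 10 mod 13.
10^(-1) ≡ 4 (mod 13). Verification: 10 × 4 = 40 ≡ 1 (mod 13)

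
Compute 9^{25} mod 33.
12

Using successive squaring:
Binary expansion of 25: 11001
Powers of 9 mod 33 (each is the square of the previous):
  9^1 ≡ 9 (mod 33)
  9^2 ≡ 9² = 81 ≡ 15 (mod 33)
  9^4 ≡ 15² = 225 ≡ 27 (mod 33)
  9^8 ≡ 27² = 729 ≡ 3 (mod 33)
  9^16 ≡ 3² = 9 ≡ 9 (mod 33)
25 = 16 + 8 + 1, so 9^25 = 9^16 × 9^8 × 9^1 ≡ 9 × 3 × 9 (mod 33)
Multiplying step by step:
  9 × 3 = 27 ≡ 27 (mod 33)
  27 × 9 = 243 ≡ 12 (mod 33)
Result: 9^25 ≡ 12 (mod 33)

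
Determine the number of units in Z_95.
72

Prime factorization: 95 = 5 × 19
Using the formula φ(n) = n × Π(1 - 1/p) for each prime factor p:
φ(95) = 95 × (1 - 1/5) × (1 - 1/19)
φ(95) = 72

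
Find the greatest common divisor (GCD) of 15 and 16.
1

Using the Euclidean algorithm:
15 = 0 × 16 + 15
16 = 1 × 15 + 1
15 = 15 × 1 + 0

GCD(15, 16) = 1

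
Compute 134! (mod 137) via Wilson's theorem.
(136)! = (134)! × (135) × (136) ≡ -1 (mod 137). So (134)! ≡ -1 × [(136)(135)]^(-1) ≡ 68 (mod 137)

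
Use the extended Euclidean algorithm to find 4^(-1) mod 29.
Extended GCD: 4(-7) + 29(1) = 1. So 4^(-1) ≡ 22 ≡ 22 (mod 29). Verify: 4 × 22 = 88 ≡ 1 (mod 29)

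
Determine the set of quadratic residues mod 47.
QRs mod 47: {1, 2, 3, 4, 6, 7, 8, 9, 12, 14, 16, 17, 18, 21, 24, 25, 27, 28, 32, 34, 36, 37, 42}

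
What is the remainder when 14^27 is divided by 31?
Using repeated squaring. 27 = 16 + 8 + 2 + 1 (binary 11011). Repeated squaring mod 31: 14^1 ≡ 14; 14^2 ≡ 14² = 196 ≡ 10; 14^4 ≡ 10² = 100 ≡ 7; 14^8 ≡ 7² = 49 ≡ 18; 14^16 ≡ 18² = 324 ≡ 14. Multiply: 14^27 = 14^16 × 14^8 × 14^2 × 14^1 ≡ 14 × 18 × 10 × 14 (mod 31): 14 × 18 = 252 ≡ 4; 4 × 10 = 40 ≡ 9; 9 × 14 = 126 ≡ 2. So 14^27 ≡ 2 (mod 31).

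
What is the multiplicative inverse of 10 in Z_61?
55

Using Extended Euclidean Algorithm:
gcd(10, 61) = 1
Bezout coefficients: 10 × -6 + 61 × 1 = 1
So 10 × -6 ≡ 1 (mod 61)
The inverse is -6 mod 61 = 55
Verification: 10 × 55 = 550 = 9 × 61 + 1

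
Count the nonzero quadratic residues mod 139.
For prime 139, there are (p-1)/2 = (139-1)/2 = 69 quadratic residues (excluding 0).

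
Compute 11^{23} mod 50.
31

Using successive squaring:
Binary expansion of 23: 10111
Powers of 11 mod 50 (each is the square of the previous):
  11^1 ≡ 11 (mod 50)
  11^2 ≡ 11² = 121 ≡ 21 (mod 50)
  11^4 ≡ 21² = 441 ≡ 41 (mod 50)
  11^8 ≡ 41² = 1681 ≡ 31 (mod 50)
  11^16 ≡ 31² = 961 ≡ 11 (mod 50)
23 = 16 + 4 + 2 + 1, so 11^23 = 11^16 × 11^4 × 11^2 × 11^1 ≡ 11 × 41 × 21 × 11 (mod 50)
Multiplying step by step:
  11 × 41 = 451 ≡ 1 (mod 50)
  1 × 21 = 21 ≡ 21 (mod 50)
  21 × 11 = 231 ≡ 31 (mod 50)
Result: 11^23 ≡ 31 (mod 50)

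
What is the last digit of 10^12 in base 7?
Using Fermat: 10^{6} ≡ 1 (mod 7). 12 ≡ 0 (mod 6). So 10^{12} ≡ 10^{0} ≡ 1 (mod 7)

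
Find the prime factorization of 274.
2 × 137

Divide by primes starting from smallest:
274 ÷ 2 = 137
137 ÷ 137 = 1

274 = 2 × 137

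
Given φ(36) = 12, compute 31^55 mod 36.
By Euler: 31^{12} ≡ 1 (mod 36) since gcd(31, 36) = 1. 55 = 4×12 + 7. So 31^{55} ≡ 31^{7} ≡ 31 (mod 36)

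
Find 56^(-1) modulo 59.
39

Using Extended Euclidean Algorithm:
gcd(56, 59) = 1
Bezout coefficients: 56 × -20 + 59 × 19 = 1
So 56 × -20 ≡ 1 (mod 59)
The inverse is -20 mod 59 = 39
Verification: 56 × 39 = 2184 = 37 × 59 + 1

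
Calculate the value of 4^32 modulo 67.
Using repeated squaring. 32 = 32 (binary 100000). Repeated squaring mod 67: 4^1 ≡ 4; 4^2 ≡ 4² = 16 ≡ 16; 4^4 ≡ 16² = 256 ≡ 55; 4^8 ≡ 55² = 3025 ≡ 10; 4^16 ≡ 10² = 100 ≡ 33; 4^32 ≡ 33² = 1089 ≡ 17. So 4^32 ≡ 17 (mod 67).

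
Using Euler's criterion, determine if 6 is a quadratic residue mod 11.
By Euler's criterion: 6^{5} ≡ 10 (mod 11). Since this equals -1 (≡ 10), 6 is not a QR.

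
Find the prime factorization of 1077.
3 × 359

Divide by primes starting from smallest:
1077 ÷ 3 = 359
359 ÷ 359 = 1

1077 = 3 × 359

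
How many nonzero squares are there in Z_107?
For prime 107, there are (p-1)/2 = (107-1)/2 = 53 quadratic residues (excluding 0).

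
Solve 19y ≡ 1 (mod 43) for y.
19^(-1) ≡ 34 (mod 43). Verification: 19 × 34 = 646 ≡ 1 (mod 43)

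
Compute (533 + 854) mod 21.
1

(533 + 854) = 1387
1387 mod 21 = 1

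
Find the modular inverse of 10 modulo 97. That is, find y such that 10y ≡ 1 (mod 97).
68

Using Extended Euclidean Algorithm:
gcd(10, 97) = 1
Bezout coefficients: 10 × -29 + 97 × 3 = 1
So 10 × -29 ≡ 1 (mod 97)
The inverse is -29 mod 97 = 68
Verification: 10 × 68 = 680 = 7 × 97 + 1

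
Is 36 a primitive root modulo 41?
No

To verify, check if 36^(40/q) ≢ 1 (mod 41) for each prime divisor q of 40
Divisors of 40 = 40: [1, 2, 4, 5, 8, 10, 20, 40]
  36^(40/2) = 36^20 ≡ 1 (mod 41)
  36^(40/5) = 36^8 ≡ 18 (mod 41)
Conclusion: 36 is not a primitive root modulo 41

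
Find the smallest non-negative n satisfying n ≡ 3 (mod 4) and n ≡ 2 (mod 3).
M = 4 × 3 = 12. M₁ = 3, y₁ ≡ 3 (mod 4). M₂ = 4, y₂ ≡ 1 (mod 3). n = 3×3×3 + 2×4×1 ≡ 11 (mod 12)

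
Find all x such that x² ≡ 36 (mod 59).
The square roots of 36 mod 59 are 53 and 6. Verify: 53² = 2809 ≡ 36 (mod 59)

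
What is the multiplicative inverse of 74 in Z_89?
83

Using Extended Euclidean Algorithm:
gcd(74, 89) = 1
Bezout coefficients: 74 × -6 + 89 × 5 = 1
So 74 × -6 ≡ 1 (mod 89)
The inverse is -6 mod 89 = 83
Verification: 74 × 83 = 6142 = 69 × 89 + 1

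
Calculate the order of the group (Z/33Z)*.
20

Prime factorization: 33 = 3 × 11
Using the formula φ(n) = n × Π(1 - 1/p) for each prime factor p:
φ(33) = 33 × (1 - 1/3) × (1 - 1/11)
φ(33) = 20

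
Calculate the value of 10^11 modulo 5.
Using repeated squaring. 10 ≡ 0 (mod 5). 11 = 8 + 2 + 1 (binary 1011). Repeated squaring mod 5: 0^1 ≡ 0; 0^2 ≡ 0² = 0 ≡ 0; 0^4 ≡ 0² = 0 ≡ 0; 0^8 ≡ 0² = 0 ≡ 0. Multiply: 10^11 ≡ 0^8 × 0^2 × 0^1 ≡ 0 × 0 × 0 (mod 5): 0 × 0 = 0 ≡ 0; 0 × 0 = 0 ≡ 0. So 10^11 ≡ 0 (mod 5).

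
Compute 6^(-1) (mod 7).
6

Using Extended Euclidean Algorithm:
gcd(6, 7) = 1
Bezout coefficients: 6 × -1 + 7 × 1 = 1
So 6 × -1 ≡ 1 (mod 7)
The inverse is -1 mod 7 = 6
Verification: 6 × 6 = 36 = 5 × 7 + 1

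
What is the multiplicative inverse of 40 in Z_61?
40^(-1) ≡ 29 (mod 61). Verification: 40 × 29 = 1160 ≡ 1 (mod 61)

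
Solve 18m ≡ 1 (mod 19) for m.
18^(-1) ≡ 18 (mod 19). Verification: 18 × 18 = 324 ≡ 1 (mod 19)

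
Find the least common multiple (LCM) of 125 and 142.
17750

First find GCD(125, 142) using the Euclidean algorithm:
125 = 0 × 142 + 125
142 = 1 × 125 + 17
125 = 7 × 17 + 6
17 = 2 × 6 + 5
6 = 1 × 5 + 1
5 = 5 × 1 + 0
GCD(125, 142) = 1

LCM formula: LCM(a, b) = (a × b) / GCD(a, b)
LCM(125, 142) = (125 × 142) / 1
LCM(125, 142) = 17750 / 1
LCM(125, 142) = 17750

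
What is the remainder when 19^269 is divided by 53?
Using Fermat: 19^{52} ≡ 1 (mod 53). 269 ≡ 9 (mod 52). So 19^{269} ≡ 19^{9} ≡ 48 (mod 53)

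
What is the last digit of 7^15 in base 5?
Using Fermat: 7^{4} ≡ 1 (mod 5). 15 ≡ 3 (mod 4). So 7^{15} ≡ 7^{3} ≡ 3 (mod 5)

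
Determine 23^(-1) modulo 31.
23^(-1) ≡ 27 (mod 31). Verification: 23 × 27 = 621 ≡ 1 (mod 31)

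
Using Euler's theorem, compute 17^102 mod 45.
By Euler: 17^{24} ≡ 1 (mod 45) since gcd(17, 45) = 1. 102 = 4×24 + 6. So 17^{102} ≡ 17^{6} ≡ 19 (mod 45)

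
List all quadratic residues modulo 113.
QRs mod 113: {1, 2, 4, 7, 8, 9, 11, 13, 14, 15, 16, 18, 22, 25, 26, 28, 30, 31, 32, 36, 41, 44, 49, 50, 51, 52, 53, 56, 57, 60, 61, 62, 63, 64, 69, 72, 77, 81, 82, 83, 85, 87, 88, 91, 95, 97, 98, 99, 100, 102, 104, 105, 106, 109, 111, 112}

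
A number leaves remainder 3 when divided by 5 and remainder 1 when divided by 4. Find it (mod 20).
M = 5 × 4 = 20. M₁ = 4, y₁ ≡ 4 (mod 5). M₂ = 5, y₂ ≡ 1 (mod 4). m = 3×4×4 + 1×5×1 ≡ 13 (mod 20)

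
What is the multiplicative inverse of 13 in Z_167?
13^(-1) ≡ 90 (mod 167). Verification: 13 × 90 = 1170 ≡ 1 (mod 167)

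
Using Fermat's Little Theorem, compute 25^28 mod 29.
By Fermat's Little Theorem, 25^{28} ≡ 1 (mod 29) since 29 is prime and gcd(25, 29) = 1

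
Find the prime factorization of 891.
3^4 × 11

Divide by primes starting from smallest:
891 ÷ 3 = 297
297 ÷ 3 = 99
99 ÷ 3 = 33
33 ÷ 3 = 11
11 ÷ 11 = 1

891 = 3^4 × 11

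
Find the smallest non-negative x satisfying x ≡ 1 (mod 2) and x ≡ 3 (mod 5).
M = 2 × 5 = 10. M₁ = 5, y₁ ≡ 1 (mod 2). M₂ = 2, y₂ ≡ 3 (mod 5). x = 1×5×1 + 3×2×3 ≡ 3 (mod 10)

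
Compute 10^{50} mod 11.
1

Using successive squaring:
Binary expansion of 50: 110010
Powers of 10 mod 11 (each is the square of the previous):
  10^1 ≡ 10 (mod 11)
  10^2 ≡ 10² = 100 ≡ 1 (mod 11)
  10^4 ≡ 1² = 1 ≡ 1 (mod 11)
  10^8 ≡ 1² = 1 ≡ 1 (mod 11)
  10^16 ≡ 1² = 1 ≡ 1 (mod 11)
  10^32 ≡ 1² = 1 ≡ 1 (mod 11)
50 = 32 + 16 + 2, so 10^50 = 10^32 × 10^16 × 10^2 ≡ 1 × 1 × 1 (mod 11)
Multiplying step by step:
  1 × 1 = 1 ≡ 1 (mod 11)
  1 × 1 = 1 ≡ 1 (mod 11)
Result: 10^50 ≡ 1 (mod 11)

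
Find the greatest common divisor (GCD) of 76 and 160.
4

Using the Euclidean algorithm:
76 = 0 × 160 + 76
160 = 2 × 76 + 8
76 = 9 × 8 + 4
8 = 2 × 4 + 0

GCD(76, 160) = 4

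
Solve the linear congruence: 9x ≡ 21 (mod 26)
11

Since gcd(9, 26) = 1 divides 21, a solution exists.
Multiply both sides by the inverse of 9 mod 26:
  9^(-1) mod 26 = 3
  x ≡ 3 × 21 ≡ 63 ≡ 11 (mod 26)
Verification: 9 × 11 = 99 = 3 × 26 + 21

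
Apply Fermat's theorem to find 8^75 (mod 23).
By Fermat: 8^{22} ≡ 1 (mod 23). 75 = 3×22 + 9. So 8^{75} ≡ 8^{9} ≡ 9 (mod 23)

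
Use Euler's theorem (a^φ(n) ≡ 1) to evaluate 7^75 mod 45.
By Euler: 7^{24} ≡ 1 (mod 45) since gcd(7, 45) = 1. 75 = 3×24 + 3. So 7^{75} ≡ 7^{3} ≡ 28 (mod 45)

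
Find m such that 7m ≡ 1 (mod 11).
7^(-1) ≡ 8 (mod 11). Verification: 7 × 8 = 56 ≡ 1 (mod 11)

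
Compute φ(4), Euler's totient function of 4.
2

Prime factorization: 4 = 2^2
Using the formula φ(n) = n × Π(1 - 1/p) for each prime factor p:
φ(4) = 4 × (1 - 1/2)
φ(4) = 2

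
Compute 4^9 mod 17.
9 = 8 + 1 (binary 1001). Repeated squaring mod 17: 4^1 ≡ 4; 4^2 ≡ 4² = 16 ≡ 16; 4^4 ≡ 16² = 256 ≡ 1; 4^8 ≡ 1² = 1 ≡ 1. Multiply: 4^9 = 4^8 × 4^1 ≡ 1 × 4 (mod 17): 1 × 4 = 4 ≡ 4. So 4^9 ≡ 4 (mod 17).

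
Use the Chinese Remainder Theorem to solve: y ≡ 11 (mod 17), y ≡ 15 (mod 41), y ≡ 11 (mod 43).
12438

Using the Chinese Remainder Theorem:
M = product of moduli = 29971
For equation 1: M_1 = 1763, 1763 ≡ 12 (mod 17), inverse of 1763 mod 17 is 10 (check: 12 × 10 = 120 ≡ 1 (mod 17))
For equation 2: M_2 = 731, 731 ≡ 34 (mod 41), inverse of 731 mod 41 is 35 (check: 34 × 35 = 1190 ≡ 1 (mod 41))
For equation 3: M_3 = 697, 697 ≡ 9 (mod 43), inverse of 697 mod 43 is 24 (check: 9 × 24 = 216 ≡ 1 (mod 43))
Combine: y ≡ Σ r_i×M_i×(M_i⁻¹ mod m_i) = 11×1763×10 + 15×731×35 + 11×697×24 = 193930 + 383775 + 184008 = 761713
761713 mod 29971 = 12438
y ≡ 12438 (mod 29971)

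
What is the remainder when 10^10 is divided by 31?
10 = 8 + 2 (binary 1010). Repeated squaring mod 31: 10^1 ≡ 10; 10^2 ≡ 10² = 100 ≡ 7; 10^4 ≡ 7² = 49 ≡ 18; 10^8 ≡ 18² = 324 ≡ 14. Multiply: 10^10 = 10^8 × 10^2 ≡ 14 × 7 (mod 31): 14 × 7 = 98 ≡ 5. So 10^10 ≡ 5 (mod 31).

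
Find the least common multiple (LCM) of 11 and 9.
99

First find GCD(11, 9) using the Euclidean algorithm:
11 = 1 × 9 + 2
9 = 4 × 2 + 1
2 = 2 × 1 + 0
GCD(11, 9) = 1

LCM formula: LCM(a, b) = (a × b) / GCD(a, b)
LCM(11, 9) = (11 × 9) / 1
LCM(11, 9) = 99 / 1
LCM(11, 9) = 99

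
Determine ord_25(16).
Powers of 16 mod 25: 16^1≡16, 16^2≡6, 16^3≡21, 16^4≡11, 16^5≡1. Order = 5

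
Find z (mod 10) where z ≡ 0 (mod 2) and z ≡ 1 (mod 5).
M = 2 × 5 = 10. M₁ = 5, y₁ ≡ 1 (mod 2). M₂ = 2, y₂ ≡ 3 (mod 5). z = 0×5×1 + 1×2×3 ≡ 6 (mod 10)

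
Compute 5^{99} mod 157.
116

Using successive squaring:
Binary expansion of 99: 1100011
Powers of 5 mod 157 (each is the square of the previous):
  5^1 ≡ 5 (mod 157)
  5^2 ≡ 5² = 25 ≡ 25 (mod 157)
  5^4 ≡ 25² = 625 ≡ 154 (mod 157)
  5^8 ≡ 154² = 23716 ≡ 9 (mod 157)
  5^16 ≡ 9² = 81 ≡ 81 (mod 157)
  5^32 ≡ 81² = 6561 ≡ 124 (mod 157)
  5^64 ≡ 124² = 15376 ≡ 147 (mod 157)
99 = 64 + 32 + 2 + 1, so 5^99 = 5^64 × 5^32 × 5^2 × 5^1 ≡ 147 × 124 × 25 × 5 (mod 157)
Multiplying step by step:
  147 × 124 = 18228 ≡ 16 (mod 157)
  16 × 25 = 400 ≡ 86 (mod 157)
  86 × 5 = 430 ≡ 116 (mod 157)
Result: 5^99 ≡ 116 (mod 157)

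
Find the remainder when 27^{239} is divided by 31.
By Fermat: 27^{30} ≡ 1 (mod 31). 239 = 7×30 + 29. So 27^{239} ≡ 27^{29} ≡ 23 (mod 31)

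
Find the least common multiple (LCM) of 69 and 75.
1725

First find GCD(69, 75) using the Euclidean algorithm:
69 = 0 × 75 + 69
75 = 1 × 69 + 6
69 = 11 × 6 + 3
6 = 2 × 3 + 0
GCD(69, 75) = 3

LCM formula: LCM(a, b) = (a × b) / GCD(a, b)
LCM(69, 75) = (69 × 75) / 3
LCM(69, 75) = 5175 / 3
LCM(69, 75) = 1725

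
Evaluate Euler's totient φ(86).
42

Prime factorization: 86 = 2 × 43
Using the formula φ(n) = n × Π(1 - 1/p) for each prime factor p:
φ(86) = 86 × (1 - 1/2) × (1 - 1/43)
φ(86) = 42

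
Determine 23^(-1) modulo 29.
23^(-1) ≡ 24 (mod 29). Verification: 23 × 24 = 552 ≡ 1 (mod 29)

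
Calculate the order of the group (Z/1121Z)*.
1044

Prime factorization: 1121 = 19 × 59
Using the formula φ(n) = n × Π(1 - 1/p) for each prime factor p:
φ(1121) = 1121 × (1 - 1/19) × (1 - 1/59)
φ(1121) = 1044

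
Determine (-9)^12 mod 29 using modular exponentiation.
Using repeated squaring. (-9) ≡ 20 (mod 29). 12 = 8 + 4 (binary 1100). Repeated squaring mod 29: 20^1 ≡ 20; 20^2 ≡ 20² = 400 ≡ 23; 20^4 ≡ 23² = 529 ≡ 7; 20^8 ≡ 7² = 49 ≡ 20. Multiply: (-9)^12 ≡ 20^8 × 20^4 ≡ 20 × 7 (mod 29): 20 × 7 = 140 ≡ 24. So (-9)^12 ≡ 24 (mod 29).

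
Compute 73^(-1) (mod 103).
73^(-1) ≡ 24 (mod 103). Verification: 73 × 24 = 1752 ≡ 1 (mod 103)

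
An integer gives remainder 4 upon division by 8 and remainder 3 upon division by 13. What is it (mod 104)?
M = 8 × 13 = 104. M₁ = 13, y₁ ≡ 5 (mod 8). M₂ = 8, y₂ ≡ 5 (mod 13). m = 4×13×5 + 3×8×5 ≡ 68 (mod 104). The smallest positive such number is 68.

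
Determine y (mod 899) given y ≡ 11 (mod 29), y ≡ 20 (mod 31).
330

Using the Chinese Remainder Theorem:
M = product of moduli = 899
For equation 1: M_1 = 31, 31 ≡ 2 (mod 29), inverse of 31 mod 29 is 15 (check: 2 × 15 = 30 ≡ 1 (mod 29))
For equation 2: M_2 = 29, 29 ≡ 29 (mod 31), inverse of 29 mod 31 is 15 (check: 29 × 15 = 435 ≡ 1 (mod 31))
Combine: y ≡ Σ r_i×M_i×(M_i⁻¹ mod m_i) = 11×31×15 + 20×29×15 = 5115 + 8700 = 13815
13815 mod 899 = 330
y ≡ 330 (mod 899)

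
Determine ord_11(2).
Powers of 2 mod 11: 2^1≡2, 2^2≡4, 2^3≡8, 2^4≡5, 2^5≡10, 2^6≡9, 2^7≡7, 2^8≡3, 2^9≡6, 2^10≡1. Order = 10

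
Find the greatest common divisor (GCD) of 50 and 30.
10

Using the Euclidean algorithm:
50 = 1 × 30 + 20
30 = 1 × 20 + 10
20 = 2 × 10 + 0

GCD(50, 30) = 10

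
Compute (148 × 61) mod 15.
13

(148 × 61) = 9028
9028 mod 15 = 13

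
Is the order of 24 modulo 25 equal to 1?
No, the actual order is 2, not 1.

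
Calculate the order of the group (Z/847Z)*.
660

Prime factorization: 847 = 7 × 11^2
Using the formula φ(n) = n × Π(1 - 1/p) for each prime factor p:
φ(847) = 847 × (1 - 1/7) × (1 - 1/11)
φ(847) = 660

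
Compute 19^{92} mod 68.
33

Using successive squaring:
Binary expansion of 92: 1011100
Powers of 19 mod 68 (each is the square of the previous):
  19^1 ≡ 19 (mod 68)
  19^2 ≡ 19² = 361 ≡ 21 (mod 68)
  19^4 ≡ 21² = 441 ≡ 33 (mod 68)
  19^8 ≡ 33² = 1089 ≡ 1 (mod 68)
  19^16 ≡ 1² = 1 ≡ 1 (mod 68)
  19^32 ≡ 1² = 1 ≡ 1 (mod 68)
  19^64 ≡ 1² = 1 ≡ 1 (mod 68)
92 = 64 + 16 + 8 + 4, so 19^92 = 19^64 × 19^16 × 19^8 × 19^4 ≡ 1 × 1 × 1 × 33 (mod 68)
Multiplying step by step:
  1 × 1 = 1 ≡ 1 (mod 68)
  1 × 1 = 1 ≡ 1 (mod 68)
  1 × 33 = 33 ≡ 33 (mod 68)
Result: 19^92 ≡ 33 (mod 68)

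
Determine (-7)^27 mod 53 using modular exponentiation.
Using repeated squaring. (-7) ≡ 46 (mod 53). 27 = 16 + 8 + 2 + 1 (binary 11011). Repeated squaring mod 53: 46^1 ≡ 46; 46^2 ≡ 46² = 2116 ≡ 49; 46^4 ≡ 49² = 2401 ≡ 16; 46^8 ≡ 16² = 256 ≡ 44; 46^16 ≡ 44² = 1936 ≡ 28. Multiply: (-7)^27 ≡ 46^16 × 46^8 × 46^2 × 46^1 ≡ 28 × 44 × 49 × 46 (mod 53): 28 × 44 = 1232 ≡ 13; 13 × 49 = 637 ≡ 1; 1 × 46 = 46 ≡ 46. So (-7)^27 ≡ 46 (mod 53).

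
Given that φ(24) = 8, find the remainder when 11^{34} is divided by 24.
By Euler: 11^{8} ≡ 1 (mod 24) since gcd(11, 24) = 1. 34 = 4×8 + 2. So 11^{34} ≡ 11^{2} ≡ 1 (mod 24)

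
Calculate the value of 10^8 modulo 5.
10 ≡ 0 (mod 5). 8 = 8 (binary 1000). Repeated squaring mod 5: 0^1 ≡ 0; 0^2 ≡ 0² = 0 ≡ 0; 0^4 ≡ 0² = 0 ≡ 0; 0^8 ≡ 0² = 0 ≡ 0. So 10^8 ≡ 0 (mod 5).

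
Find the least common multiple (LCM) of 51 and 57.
969

First find GCD(51, 57) using the Euclidean algorithm:
51 = 0 × 57 + 51
57 = 1 × 51 + 6
51 = 8 × 6 + 3
6 = 2 × 3 + 0
GCD(51, 57) = 3

LCM formula: LCM(a, b) = (a × b) / GCD(a, b)
LCM(51, 57) = (51 × 57) / 3
LCM(51, 57) = 2907 / 3
LCM(51, 57) = 969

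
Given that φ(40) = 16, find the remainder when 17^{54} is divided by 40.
By Euler: 17^{16} ≡ 1 (mod 40) since gcd(17, 40) = 1. 54 = 3×16 + 6. So 17^{54} ≡ 17^{6} ≡ 9 (mod 40)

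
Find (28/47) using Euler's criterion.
(28/47) = 28^{23} mod 47 = 1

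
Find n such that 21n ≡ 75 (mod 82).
27

Since gcd(21, 82) = 1 divides 75, a solution exists.
Multiply both sides by the inverse of 21 mod 82:
  21^(-1) mod 82 = 43
  x ≡ 43 × 75 ≡ 3225 ≡ 27 (mod 82)
Verification: 21 × 27 = 567 = 6 × 82 + 75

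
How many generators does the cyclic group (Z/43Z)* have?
12

The number of primitive roots modulo p is φ(p-1) = φ(42)
φ(42) = 12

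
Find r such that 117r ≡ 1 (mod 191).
117^(-1) ≡ 80 (mod 191). Verification: 117 × 80 = 9360 ≡ 1 (mod 191)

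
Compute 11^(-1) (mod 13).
11^(-1) ≡ 6 (mod 13). Verification: 11 × 6 = 66 ≡ 1 (mod 13)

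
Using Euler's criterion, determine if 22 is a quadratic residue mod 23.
By Euler's criterion: 22^{11} ≡ 22 (mod 23). Since this equals -1 (≡ 22), 22 is not a QR.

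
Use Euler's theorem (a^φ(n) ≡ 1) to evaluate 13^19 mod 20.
By Euler: 13^{8} ≡ 1 (mod 20) since gcd(13, 20) = 1. 19 = 2×8 + 3. So 13^{19} ≡ 13^{3} ≡ 17 (mod 20)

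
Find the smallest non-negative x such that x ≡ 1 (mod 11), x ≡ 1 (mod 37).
1

Using the Chinese Remainder Theorem:
M = product of moduli = 407
For equation 1: M_1 = 37, 37 ≡ 4 (mod 11), inverse of 37 mod 11 is 3 (check: 4 × 3 = 12 ≡ 1 (mod 11))
For equation 2: M_2 = 11, 11 ≡ 11 (mod 37), inverse of 11 mod 37 is 27 (check: 11 × 27 = 297 ≡ 1 (mod 37))
Combine: x ≡ Σ r_i×M_i×(M_i⁻¹ mod m_i) = 1×37×3 + 1×11×27 = 111 + 297 = 408
408 mod 407 = 1
x ≡ 1 (mod 407)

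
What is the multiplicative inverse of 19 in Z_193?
19^(-1) ≡ 61 (mod 193). Verification: 19 × 61 = 1159 ≡ 1 (mod 193)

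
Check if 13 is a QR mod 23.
By Euler's criterion: 13^{11} ≡ 1 (mod 23). Since this equals 1, 13 is a QR.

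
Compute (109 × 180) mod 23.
1

(109 × 180) = 19620
19620 mod 23 = 1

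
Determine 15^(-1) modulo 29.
15^(-1) ≡ 2 (mod 29). Verification: 15 × 2 = 30 ≡ 1 (mod 29)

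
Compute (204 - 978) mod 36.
18

(204 - 978) = -774
-774 mod 36 = 18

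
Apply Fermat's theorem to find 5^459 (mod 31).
By Fermat: 5^{30} ≡ 1 (mod 31). 459 ≡ 9 (mod 30). So 5^{459} ≡ 5^{9} ≡ 1 (mod 31)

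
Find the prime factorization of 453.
3 × 151

Divide by primes starting from smallest:
453 ÷ 3 = 151
151 ÷ 151 = 1

453 = 3 × 151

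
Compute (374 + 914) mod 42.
28

(374 + 914) = 1288
1288 mod 42 = 28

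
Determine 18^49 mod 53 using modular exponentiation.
Using repeated squaring. 49 = 32 + 16 + 1 (binary 110001). Repeated squaring mod 53: 18^1 ≡ 18; 18^2 ≡ 18² = 324 ≡ 6; 18^4 ≡ 6² = 36 ≡ 36; 18^8 ≡ 36² = 1296 ≡ 24; 18^16 ≡ 24² = 576 ≡ 46; 18^32 ≡ 46² = 2116 ≡ 49. Multiply: 18^49 = 18^32 × 18^16 × 18^1 ≡ 49 × 46 × 18 (mod 53): 49 × 46 = 2254 ≡ 28; 28 × 18 = 504 ≡ 27. So 18^49 ≡ 27 (mod 53).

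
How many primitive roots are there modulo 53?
24

The number of primitive roots modulo p is φ(p-1) = φ(52)
φ(52) = 24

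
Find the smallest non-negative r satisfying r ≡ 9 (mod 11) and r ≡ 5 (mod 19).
M = 11 × 19 = 209. M₁ = 19, y₁ ≡ 7 (mod 11). M₂ = 11, y₂ ≡ 7 (mod 19). r = 9×19×7 + 5×11×7 ≡ 119 (mod 209)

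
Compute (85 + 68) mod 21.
6

(85 + 68) = 153
153 mod 21 = 6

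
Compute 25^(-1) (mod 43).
25^(-1) ≡ 31 (mod 43). Verification: 25 × 31 = 775 ≡ 1 (mod 43)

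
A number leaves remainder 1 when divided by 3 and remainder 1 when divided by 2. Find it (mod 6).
M = 3 × 2 = 6. M₁ = 2, y₁ ≡ 2 (mod 3). M₂ = 3, y₂ ≡ 1 (mod 2). n = 1×2×2 + 1×3×1 ≡ 1 (mod 6)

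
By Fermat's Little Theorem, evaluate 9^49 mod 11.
By Fermat: 9^{10} ≡ 1 (mod 11). 49 = 4×10 + 9. So 9^{49} ≡ 9^{9} ≡ 5 (mod 11)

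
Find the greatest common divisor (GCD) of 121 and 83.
1

Using the Euclidean algorithm:
121 = 1 × 83 + 38
83 = 2 × 38 + 7
38 = 5 × 7 + 3
7 = 2 × 3 + 1
3 = 3 × 1 + 0

GCD(121, 83) = 1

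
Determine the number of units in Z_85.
64

Prime factorization: 85 = 5 × 17
Using the formula φ(n) = n × Π(1 - 1/p) for each prime factor p:
φ(85) = 85 × (1 - 1/5) × (1 - 1/17)
φ(85) = 64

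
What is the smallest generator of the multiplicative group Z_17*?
p - 1 = 16 has prime divisors 2. h is a primitive root mod 17 iff h^(16/q) ≢ 1 (mod 17) for each such q.
h = 2: 2^8 ≡ 1 (mod 17); 2^8 ≡ 1, so not a primitive root.
h = 3: 3^8 ≡ 16 (mod 17); none is 1, so 3 has order 16 and is a primitive root.
The smallest primitive root mod 17 is g = 3.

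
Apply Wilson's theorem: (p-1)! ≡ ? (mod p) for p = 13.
By Wilson's theorem, (12)! ≡ -1 ≡ 12 (mod 13)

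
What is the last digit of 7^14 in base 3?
Using Fermat: 7^{2} ≡ 1 (mod 3). 14 ≡ 0 (mod 2). So 7^{14} ≡ 7^{0} ≡ 1 (mod 3)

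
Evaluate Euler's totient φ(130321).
123462

Prime factorization: 130321 = 19^4
Using the formula φ(n) = n × Π(1 - 1/p) for each prime factor p:
φ(130321) = 130321 × (1 - 1/19)
φ(130321) = 123462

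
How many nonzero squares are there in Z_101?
For prime 101, there are (p-1)/2 = (101-1)/2 = 50 quadratic residues (excluding 0).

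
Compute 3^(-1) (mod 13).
9

Using Extended Euclidean Algorithm:
gcd(3, 13) = 1
Bezout coefficients: 3 × -4 + 13 × 1 = 1
So 3 × -4 ≡ 1 (mod 13)
The inverse is -4 mod 13 = 9
Verification: 3 × 9 = 27 = 2 × 13 + 1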